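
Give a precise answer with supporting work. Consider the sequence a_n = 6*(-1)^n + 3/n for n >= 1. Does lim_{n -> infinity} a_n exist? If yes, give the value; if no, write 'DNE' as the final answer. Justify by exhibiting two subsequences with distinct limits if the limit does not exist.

Examine the behaviour of a_n along subsequences.
a_{2k} = 6 + 3/(2k) -> 6. a_{2k+1} = -6 + 3/(2k+1) -> -6.
Since these two subsequential limits are 6 and -6, distinct, the full sequence cannot converge (a convergent sequence has all subsequences tending to the same limit). So lim a_n does not exist.

DNE


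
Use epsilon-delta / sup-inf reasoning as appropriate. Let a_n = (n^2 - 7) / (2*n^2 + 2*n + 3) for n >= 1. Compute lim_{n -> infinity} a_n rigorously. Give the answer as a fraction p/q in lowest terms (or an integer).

Divide numerator and denominator by n^2, the highest power:
numerator / n^2 = 1 - 7/n^2
denominator / n^2 = 2 + 2/n + 3/n^2
As n -> infinity, all terms of the form c/n^k (k >= 1) tend to 0.
So numerator / n^2 -> 1 and denominator / n^2 -> 2.
Therefore lim a_n = 1/2.

1/2


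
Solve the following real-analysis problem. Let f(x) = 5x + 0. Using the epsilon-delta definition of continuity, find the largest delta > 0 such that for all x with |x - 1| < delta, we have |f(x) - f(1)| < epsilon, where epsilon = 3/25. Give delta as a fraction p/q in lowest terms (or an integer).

We compute f(1) = 5*(1) + 0 = 5.
|f(x) - f(1)| = |5x + 0 - (5)| = |5(x - 1)| = 5|x - 1|.
We need 5|x - 1| < 3/25, i.e. |x - 1| < 3/25 / 5 = 3/125.
So any delta <= 3/125 works. Conversely, if delta > 3/125, then x = 1 + 3/125 satisfies |x - 1| = 3/125 < delta but |f(x) - f(1)| = 5 * 3/125 = 3/25, which is not < 3/25; so no larger delta works.
Hence the largest such delta is 3/125.

3/125


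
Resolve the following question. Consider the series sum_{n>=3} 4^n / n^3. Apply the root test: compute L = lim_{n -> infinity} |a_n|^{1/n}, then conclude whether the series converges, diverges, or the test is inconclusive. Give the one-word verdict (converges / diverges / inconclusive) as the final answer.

Let a_n denote the general term. Form |a_n|^(1/n) and simplify:
|a_n|^(1/n) = 4/n^(3/n)
Take the limit as n -> infinity: L = 4.
Since L = 4 > 1, the root test implies divergence.

diverges


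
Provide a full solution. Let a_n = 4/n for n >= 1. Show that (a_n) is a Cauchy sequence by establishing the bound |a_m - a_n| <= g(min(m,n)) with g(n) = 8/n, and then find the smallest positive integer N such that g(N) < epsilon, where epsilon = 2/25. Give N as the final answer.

For any m, n >= 1, by the triangle inequality:
|a_m - a_n| = |4/m - 4/n| <= 4*1/m + 4*1/n <= 8/min(m,n).
So g(n) = 8/n bounds the Cauchy difference. Since g(n) -> 0, (a_n) is Cauchy.
Now solve g(N) < 2/25: 8/N < 2/25 <=> N > 8 / (2/25) = 100.
The smallest integer strictly greater than 100 is N = 101.
Check: g(101) = 8/101 = 8/101 < 2/25; g(100) = 2/25 >= 2/25. So N = 101.

101


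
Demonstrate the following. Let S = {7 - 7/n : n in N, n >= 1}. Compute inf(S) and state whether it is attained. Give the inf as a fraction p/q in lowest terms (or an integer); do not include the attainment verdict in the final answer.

Analysis:
- Values: 0, 7/2, 14/3, 21/4, ... strictly increasing.
- Minimum is 0 (n=1); inf = 0 (attained).
- 7 - 7/n -> 7 from below; sup = 7, not attained.
Conclusion: inf(S) = 0, attained in S.

0


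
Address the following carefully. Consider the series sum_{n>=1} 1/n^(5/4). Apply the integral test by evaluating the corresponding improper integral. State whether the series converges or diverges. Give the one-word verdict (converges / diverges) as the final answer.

Let f(x) = x^(-5/4). Then f is positive, continuous, and decreasing on [1, infinity), so the integral test applies.
Compute the improper integral int_{1}^infinity f(x) dx:
  antiderivative F(x) = -4/x^(1/4).
  As x -> infinity, F(x) -> 0 (since p = 5/4 > 1).
  So int = F(infinity) - F(1) = 0 - (-4) = 4.
  Finite, so by the integral test, the series converges.

converges


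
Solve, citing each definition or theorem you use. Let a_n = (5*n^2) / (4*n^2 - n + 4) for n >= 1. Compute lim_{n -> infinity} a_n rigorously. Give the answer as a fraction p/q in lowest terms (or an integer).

Divide numerator and denominator by n^2, the highest power:
numerator / n^2 = 5
denominator / n^2 = 4 - 1/n + 4/n^2
As n -> infinity, all terms of the form c/n^k (k >= 1) tend to 0.
So numerator / n^2 -> 5 and denominator / n^2 -> 4.
Therefore lim a_n = 5/4.

5/4


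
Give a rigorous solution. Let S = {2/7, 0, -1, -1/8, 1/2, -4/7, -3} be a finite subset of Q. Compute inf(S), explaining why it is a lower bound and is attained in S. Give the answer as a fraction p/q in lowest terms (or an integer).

S is finite, so inf(S) = min(S).
Sorted increasing:
-3, -1, -4/7, -1/8, 0, 2/7, 1/2
The extremum is -3.
For every x in S, x >= -3. And -3 is in S, so it is attained.
Therefore inf(S) = -3.

-3


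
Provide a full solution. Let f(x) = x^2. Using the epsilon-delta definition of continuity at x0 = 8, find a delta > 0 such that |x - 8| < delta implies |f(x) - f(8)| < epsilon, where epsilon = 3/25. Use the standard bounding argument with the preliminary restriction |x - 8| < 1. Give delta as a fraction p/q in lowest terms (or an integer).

Factor: |x^2 - (8)^2| = |x - 8| * |x + 8|.
Impose |x - 8| < 1 first. Then |x + 8| = |(x - 8) + 2*(8)| <= |x - 8| + 2*|8| < 1 + 16 = 17.
So |x^2 - (8)^2| < delta * 17.
We need delta * 17 <= 3/25, i.e. delta <= 3/25/17 = 3/425.
Since 3/425 < 1, this is tighter than 1; take delta = 3/425.
So delta = 3/425 works.

3/425


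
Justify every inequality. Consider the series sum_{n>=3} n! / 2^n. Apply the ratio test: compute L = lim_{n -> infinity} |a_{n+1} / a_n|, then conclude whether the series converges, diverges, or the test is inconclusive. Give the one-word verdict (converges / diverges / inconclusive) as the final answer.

Let a_n denote the general term. Form the ratio a_{n+1}/a_n and simplify:
a_{n+1}/a_n = n/2 + 1/2
Take the limit as n -> infinity: L = infinity.
Since L = infinity > 1 (or L = infinity), the ratio test implies the series diverges.

diverges


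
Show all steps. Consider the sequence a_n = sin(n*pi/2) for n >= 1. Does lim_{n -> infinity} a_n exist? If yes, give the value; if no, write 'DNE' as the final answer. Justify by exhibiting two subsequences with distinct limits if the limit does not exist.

Examine the behaviour of a_n along subsequences.
a_{4k+1} = sin(pi/2 + 2k*pi) = 1 -> 1. a_{4k+3} = sin(3pi/2 + 2k*pi) = -1 -> -1.
Since these two subsequential limits are 1 and -1, distinct, the full sequence cannot converge (a convergent sequence has all subsequences tending to the same limit). So lim a_n does not exist.

DNE


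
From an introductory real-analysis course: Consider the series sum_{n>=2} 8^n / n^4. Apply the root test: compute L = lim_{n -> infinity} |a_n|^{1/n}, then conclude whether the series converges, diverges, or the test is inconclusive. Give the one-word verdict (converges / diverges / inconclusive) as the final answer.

Let a_n denote the general term. Form |a_n|^(1/n) and simplify:
|a_n|^(1/n) = 8/n^(4/n)
Take the limit as n -> infinity: L = 8.
Since L = 8 > 1, the root test implies divergence.

diverges


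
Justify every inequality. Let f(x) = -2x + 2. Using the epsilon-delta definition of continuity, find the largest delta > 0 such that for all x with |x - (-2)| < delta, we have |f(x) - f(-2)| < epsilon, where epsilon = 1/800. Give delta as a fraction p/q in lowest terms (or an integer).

We compute f(-2) = -2*(-2) + 2 = 6.
|f(x) - f(-2)| = |-2x + 2 - (6)| = |-2(x - (-2))| = 2|x - (-2)|.
We need 2|x - (-2)| < 1/800, i.e. |x - (-2)| < 1/800 / 2 = 1/1600.
So any delta <= 1/1600 works. Conversely, if delta > 1/1600, then x = -2 + 1/1600 satisfies |x - (-2)| = 1/1600 < delta but |f(x) - f(-2)| = 2 * 1/1600 = 1/800, which is not < 1/800; so no larger delta works.
Hence the largest such delta is 1/1600.

1/1600


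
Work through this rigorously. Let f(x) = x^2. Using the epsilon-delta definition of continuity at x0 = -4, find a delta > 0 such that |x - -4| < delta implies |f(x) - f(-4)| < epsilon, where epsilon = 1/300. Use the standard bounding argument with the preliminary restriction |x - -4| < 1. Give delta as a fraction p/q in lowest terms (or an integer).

Factor: |x^2 - (-4)^2| = |x - -4| * |x + -4|.
Impose |x - -4| < 1 first. Then |x + -4| = |(x - -4) + 2*(-4)| <= |x - -4| + 2*|-4| < 1 + 8 = 9.
So |x^2 - (-4)^2| < delta * 9.
We need delta * 9 <= 1/300, i.e. delta <= 1/300/9 = 1/2700.
Since 1/2700 < 1, this is tighter than 1; take delta = 1/2700.
So delta = 1/2700 works.

1/2700


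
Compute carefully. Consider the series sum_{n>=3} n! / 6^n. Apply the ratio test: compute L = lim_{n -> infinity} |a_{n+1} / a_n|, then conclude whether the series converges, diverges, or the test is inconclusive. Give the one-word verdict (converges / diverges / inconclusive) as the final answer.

Let a_n denote the general term. Form the ratio a_{n+1}/a_n and simplify:
a_{n+1}/a_n = n/6 + 1/6
Take the limit as n -> infinity: L = infinity.
Since L = infinity > 1 (or L = infinity), the ratio test implies the series diverges.

diverges


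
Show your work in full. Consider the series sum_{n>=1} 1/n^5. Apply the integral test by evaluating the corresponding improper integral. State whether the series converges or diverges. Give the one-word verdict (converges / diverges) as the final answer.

Let f(x) = x^(-5). Then f is positive, continuous, and decreasing on [1, infinity), so the integral test applies.
Compute the improper integral int_{1}^infinity f(x) dx:
  antiderivative F(x) = -1/(4*x^4).
  As x -> infinity, F(x) -> 0 (since p = 5 > 1).
  So int = F(infinity) - F(1) = 0 - (-1/4) = 1/4.
  Finite, so by the integral test, the series converges.

converges


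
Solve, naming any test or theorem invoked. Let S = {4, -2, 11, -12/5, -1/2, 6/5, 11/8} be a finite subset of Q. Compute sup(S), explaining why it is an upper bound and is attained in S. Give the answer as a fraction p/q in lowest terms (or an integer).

S is finite, so sup(S) = max(S).
Sorted decreasing:
11, 4, 11/8, 6/5, -1/2, -2, -12/5
The extremum is 11.
For every x in S, x <= 11. And 11 is in S, so it is attained.
Therefore sup(S) = 11.

11


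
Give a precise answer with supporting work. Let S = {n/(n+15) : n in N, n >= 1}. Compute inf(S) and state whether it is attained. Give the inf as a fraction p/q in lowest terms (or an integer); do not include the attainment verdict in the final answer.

Analysis:
- Values: 1/16, 2/17, 1/6, 4/19, ... strictly increasing.
- Minimum is 1/16 (n=1); inf = 1/16 (attained).
- n/(n+15) = 1 - 15/(n+15) -> 1 from below as n -> infinity, and never equals 1.
- So sup = 1 (not attained).
Conclusion: inf(S) = 1/16, attained in S.

1/16


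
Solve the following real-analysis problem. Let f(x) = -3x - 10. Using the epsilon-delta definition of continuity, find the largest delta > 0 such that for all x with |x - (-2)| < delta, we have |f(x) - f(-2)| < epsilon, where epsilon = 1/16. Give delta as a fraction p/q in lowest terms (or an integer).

We compute f(-2) = -3*(-2) - 10 = -4.
|f(x) - f(-2)| = |-3x - 10 - (-4)| = |-3(x - (-2))| = 3|x - (-2)|.
We need 3|x - (-2)| < 1/16, i.e. |x - (-2)| < 1/16 / 3 = 1/48.
So any delta <= 1/48 works. Conversely, if delta > 1/48, then x = -2 + 1/48 satisfies |x - (-2)| = 1/48 < delta but |f(x) - f(-2)| = 3 * 1/48 = 1/16, which is not < 1/16; so no larger delta works.
Hence the largest such delta is 1/48.

1/48


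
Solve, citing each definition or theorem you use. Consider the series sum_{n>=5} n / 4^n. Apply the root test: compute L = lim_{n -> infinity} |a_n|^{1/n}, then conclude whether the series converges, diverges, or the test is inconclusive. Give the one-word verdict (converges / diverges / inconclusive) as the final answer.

Let a_n denote the general term. Form |a_n|^(1/n) and simplify:
|a_n|^(1/n) = n^(1/n)/4
Take the limit as n -> infinity: L = 1/4.
Since L = 1/4 < 1, the root test implies convergence.

converges


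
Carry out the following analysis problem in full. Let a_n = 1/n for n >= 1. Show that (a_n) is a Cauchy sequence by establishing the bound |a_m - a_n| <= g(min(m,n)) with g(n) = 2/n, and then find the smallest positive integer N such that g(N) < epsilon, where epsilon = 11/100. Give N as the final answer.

For any m, n >= 1, by the triangle inequality:
|a_m - a_n| = |1/m - 1/n| <= 1/m + 1/n <= 2/min(m,n).
So g(n) = 2/n bounds the Cauchy difference. Since g(n) -> 0, (a_n) is Cauchy.
Now solve g(N) < 11/100: 2/N < 11/100 <=> N > 2 / (11/100) = 200/11.
The smallest integer strictly greater than 200/11 is N = 19.
Check: g(19) = 2/19 = 2/19 < 11/100; g(18) = 1/9 >= 11/100. So N = 19.

19


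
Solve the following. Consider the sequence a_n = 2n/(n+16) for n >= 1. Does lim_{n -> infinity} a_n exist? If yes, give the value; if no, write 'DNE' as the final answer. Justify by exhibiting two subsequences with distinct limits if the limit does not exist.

Examine the behaviour of a_n along subsequences.
Even-n subsequence a_{2k} = 2(2k)/(2k+16) -> 2. Odd-n subsequence a_{2k+1} = 2(2k+1)/(2k+17) -> 2. Both tend to 2, which suggests the limit is 2; verify directly.
|a_n - 2| = |2n - 2(n+16)| / (n+16) = 32/(n+16) < 32/n for every n >= 1.
Given epsilon > 0, choose a positive integer N > 32/epsilon. Then for all n >= N, |a_n - 2| < 32/n <= 32/N < epsilon.
So by the definition of the limit, lim a_n exists and equals 2.

2


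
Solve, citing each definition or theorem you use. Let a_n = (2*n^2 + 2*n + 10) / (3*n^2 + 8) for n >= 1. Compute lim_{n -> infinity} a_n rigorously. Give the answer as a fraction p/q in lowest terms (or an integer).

Divide numerator and denominator by n^2, the highest power:
numerator / n^2 = 2 + 2/n + 10/n^2
denominator / n^2 = 3 + 8/n^2
As n -> infinity, all terms of the form c/n^k (k >= 1) tend to 0.
So numerator / n^2 -> 2 and denominator / n^2 -> 3.
Therefore lim a_n = 2/3.

2/3


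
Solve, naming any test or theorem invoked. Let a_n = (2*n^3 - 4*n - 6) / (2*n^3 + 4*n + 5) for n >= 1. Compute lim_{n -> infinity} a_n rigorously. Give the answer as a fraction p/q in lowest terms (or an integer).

Divide numerator and denominator by n^3, the highest power:
numerator / n^3 = 2 - 4/n^2 - 6/n^3
denominator / n^3 = 2 + 4/n^2 + 5/n^3
As n -> infinity, all terms of the form c/n^k (k >= 1) tend to 0.
So numerator / n^3 -> 2 and denominator / n^3 -> 2.
Therefore lim a_n = 1.

1


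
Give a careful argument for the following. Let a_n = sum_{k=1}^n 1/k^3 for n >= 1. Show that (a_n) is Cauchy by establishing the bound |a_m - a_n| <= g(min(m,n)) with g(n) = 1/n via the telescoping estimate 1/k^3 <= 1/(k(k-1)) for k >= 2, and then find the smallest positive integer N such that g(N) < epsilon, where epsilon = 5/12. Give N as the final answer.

For m > n >= 1: |a_m - a_n| = sum_{k=n+1}^m 1/k^3.
Use 1/k^3 <= 1/(k(k-1)) = 1/(k-1) - 1/k for k >= 2 (which holds since k^3 >= k^2 >= k(k-1) for k >= 2):
sum_{k=n+1}^m 1/k^3 <= sum_{k=n+1}^m (1/(k-1) - 1/k) = 1/n - 1/m <= 1/n.
By symmetry the same bound holds with n,m swapped, so |a_m - a_n| <= 1/min(m,n) = g(min(m,n)). Since g(n) -> 0, (a_n) is Cauchy.
Now solve g(N) < 5/12: 1/N < 5/12 <=> N > 1/(5/12) = 12/5.
The smallest integer strictly greater than 12/5 is N = 3.
Check: g(3) = 1/3 < 5/12; g(2) = 1/2 >= 5/12. So N = 3.

3


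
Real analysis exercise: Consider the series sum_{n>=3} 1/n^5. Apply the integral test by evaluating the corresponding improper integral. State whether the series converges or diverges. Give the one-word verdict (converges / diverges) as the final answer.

Let f(x) = x^(-5). Then f is positive, continuous, and decreasing on [3, infinity), so the integral test applies.
Compute the improper integral int_{3}^infinity f(x) dx:
  antiderivative F(x) = -1/(4*x^4).
  As x -> infinity, F(x) -> 0 (since p = 5 > 1).
  So int = F(infinity) - F(3) = 0 - (-1/324) = 1/324.
  Finite, so by the integral test, the series converges.

converges


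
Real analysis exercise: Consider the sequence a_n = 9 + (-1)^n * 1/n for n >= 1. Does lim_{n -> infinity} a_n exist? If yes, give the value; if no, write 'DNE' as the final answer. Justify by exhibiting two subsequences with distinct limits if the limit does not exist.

Examine the behaviour of a_n along subsequences.
Even-n subsequence a_{2k} = 9 + 1/(2k) -> 9. Odd-n subsequence a_{2k+1} = 9 - 1/(2k+1) -> 9. Both tend to 9, which suggests the limit is 9; verify directly.
|a_n - 9| = |(-1)^n * 1/n| = 1/n for every n >= 1.
Given epsilon > 0, choose a positive integer N > 1/epsilon. Then for all n >= N, |a_n - 9| = 1/n <= 1/N < epsilon.
So by the definition of the limit, lim a_n exists and equals 9.

9


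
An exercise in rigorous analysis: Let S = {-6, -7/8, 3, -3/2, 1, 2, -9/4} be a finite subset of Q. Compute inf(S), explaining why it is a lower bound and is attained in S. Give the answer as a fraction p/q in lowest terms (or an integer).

S is finite, so inf(S) = min(S).
Sorted increasing:
-6, -9/4, -3/2, -7/8, 1, 2, 3
The extremum is -6.
For every x in S, x >= -6. And -6 is in S, so it is attained.
Therefore inf(S) = -6.

-6


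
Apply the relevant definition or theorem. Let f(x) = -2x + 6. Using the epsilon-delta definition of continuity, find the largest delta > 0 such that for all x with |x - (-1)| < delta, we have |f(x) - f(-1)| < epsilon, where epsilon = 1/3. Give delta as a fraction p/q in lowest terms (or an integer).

We compute f(-1) = -2*(-1) + 6 = 8.
|f(x) - f(-1)| = |-2x + 6 - (8)| = |-2(x - (-1))| = 2|x - (-1)|.
We need 2|x - (-1)| < 1/3, i.e. |x - (-1)| < 1/3 / 2 = 1/6.
So any delta <= 1/6 works. Conversely, if delta > 1/6, then x = -1 + 1/6 satisfies |x - (-1)| = 1/6 < delta but |f(x) - f(-1)| = 2 * 1/6 = 1/3, which is not < 1/3; so no larger delta works.
Hence the largest such delta is 1/6.

1/6


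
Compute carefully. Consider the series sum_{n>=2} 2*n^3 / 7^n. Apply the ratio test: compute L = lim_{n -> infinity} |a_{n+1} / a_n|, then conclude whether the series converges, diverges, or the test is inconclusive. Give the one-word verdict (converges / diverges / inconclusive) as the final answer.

Let a_n denote the general term. Form the ratio a_{n+1}/a_n and simplify:
a_{n+1}/a_n = (n + 1)^3/(7*n^3)
Take the limit as n -> infinity: L = 1/7.
Since L = 1/7 < 1, the ratio test implies the series converges.

converges


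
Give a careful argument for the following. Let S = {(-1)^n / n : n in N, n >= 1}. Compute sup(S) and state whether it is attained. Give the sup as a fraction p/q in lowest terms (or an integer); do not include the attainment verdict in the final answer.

Analysis:
- Values: -1, 1/2, -1/3, 1/4, -1/5, ...
- Positive terms (even n): 1/(2+0), 1/(4+0), ... decreasing -> max = 1/2 (n=2).
- Negative terms (odd n): -1/(1+0), -1/(3+0), ... increasing -> min = -1 (n=1).
- So sup = 1/2 (attained at n=2); inf = -1 (attained at n=1).
Conclusion: sup(S) = 1/2, attained in S.

1/2


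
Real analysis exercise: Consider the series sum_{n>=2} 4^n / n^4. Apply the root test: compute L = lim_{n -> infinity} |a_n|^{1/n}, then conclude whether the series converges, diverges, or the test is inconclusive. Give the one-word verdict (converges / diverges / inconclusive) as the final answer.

Let a_n denote the general term. Form |a_n|^(1/n) and simplify:
|a_n|^(1/n) = 4/n^(4/n)
Take the limit as n -> infinity: L = 4.
Since L = 4 > 1, the root test implies divergence.

diverges


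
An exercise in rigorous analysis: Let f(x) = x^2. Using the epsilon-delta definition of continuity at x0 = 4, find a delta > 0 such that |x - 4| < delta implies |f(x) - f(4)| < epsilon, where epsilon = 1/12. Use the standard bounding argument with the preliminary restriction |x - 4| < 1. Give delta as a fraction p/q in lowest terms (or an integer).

Factor: |x^2 - (4)^2| = |x - 4| * |x + 4|.
Impose |x - 4| < 1 first. Then |x + 4| = |(x - 4) + 2*(4)| <= |x - 4| + 2*|4| < 1 + 8 = 9.
So |x^2 - (4)^2| < delta * 9.
We need delta * 9 <= 1/12, i.e. delta <= 1/12/9 = 1/108.
Since 1/108 < 1, this is tighter than 1; take delta = 1/108.
So delta = 1/108 works.

1/108


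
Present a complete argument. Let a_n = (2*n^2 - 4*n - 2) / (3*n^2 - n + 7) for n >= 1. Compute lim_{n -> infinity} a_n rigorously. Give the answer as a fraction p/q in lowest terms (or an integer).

Divide numerator and denominator by n^2, the highest power:
numerator / n^2 = 2 - 4/n - 2/n^2
denominator / n^2 = 3 - 1/n + 7/n^2
As n -> infinity, all terms of the form c/n^k (k >= 1) tend to 0.
So numerator / n^2 -> 2 and denominator / n^2 -> 3.
Therefore lim a_n = 2/3.

2/3


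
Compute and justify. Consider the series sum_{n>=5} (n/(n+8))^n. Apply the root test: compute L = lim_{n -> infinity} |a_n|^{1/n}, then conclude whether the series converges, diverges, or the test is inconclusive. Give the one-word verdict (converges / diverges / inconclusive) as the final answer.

Let a_n denote the general term. Form |a_n|^(1/n) and simplify:
|a_n|^(1/n) = n/(n + 8)
Take the limit as n -> infinity: L = 1.
Since L = 1, the root test is inconclusive. (In fact a_n = (n/(n+8))^n -> e^(-8) != 0, so the nth-term test shows divergence; but the root test itself gives no conclusion.)

inconclusive


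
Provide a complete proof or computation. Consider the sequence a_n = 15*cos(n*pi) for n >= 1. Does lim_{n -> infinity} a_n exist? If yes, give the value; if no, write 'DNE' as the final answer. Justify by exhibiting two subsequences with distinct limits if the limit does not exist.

Examine the behaviour of a_n along subsequences.
cos(n*pi) = (-1)^n, so a_n = 15*(-1)^n. a_{2k} = 15 -> 15. a_{2k+1} = -15 -> -15.
Since these two subsequential limits are 15 and -15, distinct, the full sequence cannot converge (a convergent sequence has all subsequences tending to the same limit). So lim a_n does not exist.

DNE


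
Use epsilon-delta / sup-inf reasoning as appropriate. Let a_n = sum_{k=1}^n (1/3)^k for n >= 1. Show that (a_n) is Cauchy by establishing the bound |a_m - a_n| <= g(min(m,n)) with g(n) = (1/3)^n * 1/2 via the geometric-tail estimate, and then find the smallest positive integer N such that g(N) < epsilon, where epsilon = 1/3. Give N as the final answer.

For m > n >= 1: |a_m - a_n| = sum_{k=n+1}^m (1/3)^k < sum_{k=n+1}^infinity (1/3)^k = (1/3)^(n+1) / (1 - 1/3) = (1/3)^n * (1/3) * (3/2) = (1/3)^n * 1/2.
So g(n) = (1/3)^n / 2. Since g(n) -> 0, (a_n) is Cauchy.
Now solve g(N) < 1/3: (1/3)^N / 2 < 1/3 <=> 3^N > 1 / (2 * 1/3) = 3/2.
Check powers of 3: 3^0 = 1 <= 3/2, 3^1 = 3 > 3/2.
So the smallest such N is 1. Check: g(1) = 1/(2 * 3) = 1/6 < 1/3.

1


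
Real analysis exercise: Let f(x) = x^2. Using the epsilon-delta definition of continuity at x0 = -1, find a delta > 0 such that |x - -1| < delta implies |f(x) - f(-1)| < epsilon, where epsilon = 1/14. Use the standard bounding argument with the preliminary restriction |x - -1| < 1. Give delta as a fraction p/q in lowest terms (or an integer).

Factor: |x^2 - (-1)^2| = |x - -1| * |x + -1|.
Impose |x - -1| < 1 first. Then |x + -1| = |(x - -1) + 2*(-1)| <= |x - -1| + 2*|-1| < 1 + 2 = 3.
So |x^2 - (-1)^2| < delta * 3.
We need delta * 3 <= 1/14, i.e. delta <= 1/14/3 = 1/42.
Since 1/42 < 1, this is tighter than 1; take delta = 1/42.
So delta = 1/42 works.

1/42


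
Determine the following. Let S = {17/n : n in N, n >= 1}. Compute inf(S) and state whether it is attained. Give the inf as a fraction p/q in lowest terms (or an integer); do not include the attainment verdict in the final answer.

Analysis:
- Values: 17, 17/2, 17/3, 17/4, ... strictly decreasing.
- The maximum is 17 (n=1); sup = 17 (attained).
- The set is bounded below by 0; 17/n -> 0 so 0 is the greatest lower bound.
- 0 is not in the set, so inf = 0 is not attained.
Conclusion: inf(S) = 0, not attained in S.

0


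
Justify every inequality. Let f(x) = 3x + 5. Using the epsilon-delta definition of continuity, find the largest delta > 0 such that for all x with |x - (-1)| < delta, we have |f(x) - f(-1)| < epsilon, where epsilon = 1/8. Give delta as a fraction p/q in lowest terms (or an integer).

We compute f(-1) = 3*(-1) + 5 = 2.
|f(x) - f(-1)| = |3x + 5 - (2)| = |3(x - (-1))| = 3|x - (-1)|.
We need 3|x - (-1)| < 1/8, i.e. |x - (-1)| < 1/8 / 3 = 1/24.
So any delta <= 1/24 works. Conversely, if delta > 1/24, then x = -1 + 1/24 satisfies |x - (-1)| = 1/24 < delta but |f(x) - f(-1)| = 3 * 1/24 = 1/8, which is not < 1/8; so no larger delta works.
Hence the largest such delta is 1/24.

1/24


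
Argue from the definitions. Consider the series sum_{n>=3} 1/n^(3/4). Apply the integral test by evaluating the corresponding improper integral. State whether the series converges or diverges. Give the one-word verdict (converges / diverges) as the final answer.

Let f(x) = x^(-3/4). Then f is positive, continuous, and decreasing on [3, infinity), so the integral test applies.
Compute the improper integral int_{3}^infinity f(x) dx:
  antiderivative F(x) = 4*x^(1/4).
  As x -> infinity, F(x) -> infinity (since p = 3/4 < 1).
  So the integral diverges. By the integral test, the series diverges.

diverges


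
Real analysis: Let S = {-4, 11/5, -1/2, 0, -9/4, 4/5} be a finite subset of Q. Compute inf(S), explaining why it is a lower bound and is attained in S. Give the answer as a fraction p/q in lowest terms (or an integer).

S is finite, so inf(S) = min(S).
Sorted increasing:
-4, -9/4, -1/2, 0, 4/5, 11/5
The extremum is -4.
For every x in S, x >= -4. And -4 is in S, so it is attained.
Therefore inf(S) = -4.

-4


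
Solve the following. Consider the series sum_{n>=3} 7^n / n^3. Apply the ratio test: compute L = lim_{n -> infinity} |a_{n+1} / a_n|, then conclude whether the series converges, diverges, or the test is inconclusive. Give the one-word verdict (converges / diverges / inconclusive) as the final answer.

Let a_n denote the general term. Form the ratio a_{n+1}/a_n and simplify:
a_{n+1}/a_n = 7*n^3/(n + 1)^3
Take the limit as n -> infinity: L = 7.
Since L = 7 > 1 (or L = infinity), the ratio test implies the series diverges.

diverges


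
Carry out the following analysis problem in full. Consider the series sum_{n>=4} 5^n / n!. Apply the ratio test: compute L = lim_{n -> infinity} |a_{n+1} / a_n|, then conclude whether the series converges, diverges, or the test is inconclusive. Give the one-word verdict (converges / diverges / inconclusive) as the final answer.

Let a_n denote the general term. Form the ratio a_{n+1}/a_n and simplify:
a_{n+1}/a_n = 5/(n + 1)
Take the limit as n -> infinity: L = 0.
Since L = 0 < 1, the ratio test implies the series converges.

converges


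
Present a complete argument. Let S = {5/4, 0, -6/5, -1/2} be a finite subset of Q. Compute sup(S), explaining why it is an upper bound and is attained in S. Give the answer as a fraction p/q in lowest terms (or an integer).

S is finite, so sup(S) = max(S).
Sorted decreasing:
5/4, 0, -1/2, -6/5
The extremum is 5/4.
For every x in S, x <= 5/4. And 5/4 is in S, so it is attained.
Therefore sup(S) = 5/4.

5/4


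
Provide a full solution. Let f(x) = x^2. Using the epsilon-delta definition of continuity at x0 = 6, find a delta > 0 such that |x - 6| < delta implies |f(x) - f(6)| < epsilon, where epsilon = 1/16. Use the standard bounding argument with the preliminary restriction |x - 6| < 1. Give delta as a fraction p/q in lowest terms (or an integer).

Factor: |x^2 - (6)^2| = |x - 6| * |x + 6|.
Impose |x - 6| < 1 first. Then |x + 6| = |(x - 6) + 2*(6)| <= |x - 6| + 2*|6| < 1 + 12 = 13.
So |x^2 - (6)^2| < delta * 13.
We need delta * 13 <= 1/16, i.e. delta <= 1/16/13 = 1/208.
Since 1/208 < 1, this is tighter than 1; take delta = 1/208.
So delta = 1/208 works.

1/208


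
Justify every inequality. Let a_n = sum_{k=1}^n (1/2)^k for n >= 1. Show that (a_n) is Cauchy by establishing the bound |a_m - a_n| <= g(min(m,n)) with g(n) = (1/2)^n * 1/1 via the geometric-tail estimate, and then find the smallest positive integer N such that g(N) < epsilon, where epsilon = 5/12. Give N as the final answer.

For m > n >= 1: |a_m - a_n| = sum_{k=n+1}^m (1/2)^k < sum_{k=n+1}^infinity (1/2)^k = (1/2)^(n+1) / (1 - 1/2) = (1/2)^n * (1/2) * (2/1) = (1/2)^n * 1/1.
So g(n) = (1/2)^n / 1. Since g(n) -> 0, (a_n) is Cauchy.
Now solve g(N) < 5/12: (1/2)^N / 1 < 5/12 <=> 2^N > 1 / (1 * 5/12) = 12/5.
Check powers of 2: 2^1 = 2 <= 12/5, 2^2 = 4 > 12/5.
So the smallest such N is 2. Check: g(2) = 1/(1 * 4) = 1/4 < 5/12.

2


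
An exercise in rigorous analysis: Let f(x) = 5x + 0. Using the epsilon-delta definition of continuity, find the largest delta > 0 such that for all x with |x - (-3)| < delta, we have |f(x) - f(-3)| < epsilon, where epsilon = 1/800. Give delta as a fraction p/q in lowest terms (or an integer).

We compute f(-3) = 5*(-3) + 0 = -15.
|f(x) - f(-3)| = |5x + 0 - (-15)| = |5(x - (-3))| = 5|x - (-3)|.
We need 5|x - (-3)| < 1/800, i.e. |x - (-3)| < 1/800 / 5 = 1/4000.
So any delta <= 1/4000 works. Conversely, if delta > 1/4000, then x = -3 + 1/4000 satisfies |x - (-3)| = 1/4000 < delta but |f(x) - f(-3)| = 5 * 1/4000 = 1/800, which is not < 1/800; so no larger delta works.
Hence the largest such delta is 1/4000.

1/4000


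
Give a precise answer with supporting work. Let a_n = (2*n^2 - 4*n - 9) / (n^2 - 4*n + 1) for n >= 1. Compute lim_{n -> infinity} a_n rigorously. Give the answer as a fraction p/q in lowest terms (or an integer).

Divide numerator and denominator by n^2, the highest power:
numerator / n^2 = 2 - 4/n - 9/n^2
denominator / n^2 = 1 - 4/n + n^(-2)
As n -> infinity, all terms of the form c/n^k (k >= 1) tend to 0.
So numerator / n^2 -> 2 and denominator / n^2 -> 1.
Therefore lim a_n = 2.

2


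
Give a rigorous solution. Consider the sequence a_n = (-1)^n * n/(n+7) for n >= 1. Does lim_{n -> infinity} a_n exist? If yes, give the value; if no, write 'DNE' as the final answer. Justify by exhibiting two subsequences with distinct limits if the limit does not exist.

Examine the behaviour of a_n along subsequences.
a_{2k} = 2k/(2k+7) -> 1. a_{2k+1} = -(2k+1)/(2k+8) -> -1.
Since these two subsequential limits are 1 and -1, distinct, the full sequence cannot converge (a convergent sequence has all subsequences tending to the same limit). So lim a_n does not exist.

DNE


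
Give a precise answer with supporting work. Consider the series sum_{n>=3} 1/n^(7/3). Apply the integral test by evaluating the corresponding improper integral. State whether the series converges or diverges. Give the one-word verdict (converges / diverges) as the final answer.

Let f(x) = x^(-7/3). Then f is positive, continuous, and decreasing on [3, infinity), so the integral test applies.
Compute the improper integral int_{3}^infinity f(x) dx:
  antiderivative F(x) = -3/(4*x^(4/3)).
  As x -> infinity, F(x) -> 0 (since p = 7/3 > 1).
  So int = F(infinity) - F(3) = 0 - (-3^(2/3)/12) = 3^(2/3)/12.
  Finite, so by the integral test, the series converges.

converges


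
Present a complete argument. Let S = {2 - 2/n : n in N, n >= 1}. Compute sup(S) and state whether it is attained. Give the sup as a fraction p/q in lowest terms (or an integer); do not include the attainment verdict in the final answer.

Analysis:
- Values: 0, 1, 4/3, 3/2, ... strictly increasing.
- Minimum is 0 (n=1); inf = 0 (attained).
- 2 - 2/n -> 2 from below; sup = 2, not attained.
Conclusion: sup(S) = 2, not attained in S.

2


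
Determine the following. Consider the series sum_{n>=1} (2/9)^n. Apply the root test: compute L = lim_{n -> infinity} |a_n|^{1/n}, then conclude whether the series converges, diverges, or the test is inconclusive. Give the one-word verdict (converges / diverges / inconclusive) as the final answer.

Let a_n denote the general term. Form |a_n|^(1/n) and simplify:
|a_n|^(1/n) = 2/9
Take the limit as n -> infinity: L = 2/9.
Since L = 2/9 < 1, the root test implies convergence.

converges


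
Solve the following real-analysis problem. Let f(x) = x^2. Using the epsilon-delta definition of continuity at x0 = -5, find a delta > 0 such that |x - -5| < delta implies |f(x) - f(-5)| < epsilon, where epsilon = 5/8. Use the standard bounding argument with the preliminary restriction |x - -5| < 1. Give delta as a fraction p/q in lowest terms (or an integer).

Factor: |x^2 - (-5)^2| = |x - -5| * |x + -5|.
Impose |x - -5| < 1 first. Then |x + -5| = |(x - -5) + 2*(-5)| <= |x - -5| + 2*|-5| < 1 + 10 = 11.
So |x^2 - (-5)^2| < delta * 11.
We need delta * 11 <= 5/8, i.e. delta <= 5/8/11 = 5/88.
Since 5/88 < 1, this is tighter than 1; take delta = 5/88.
So delta = 5/88 works.

5/88


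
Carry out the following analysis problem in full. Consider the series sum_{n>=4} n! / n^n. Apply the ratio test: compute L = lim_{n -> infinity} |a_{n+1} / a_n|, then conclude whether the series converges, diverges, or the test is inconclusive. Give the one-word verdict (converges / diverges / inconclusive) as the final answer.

Let a_n denote the general term. Form the ratio a_{n+1}/a_n and simplify:
a_{n+1}/a_n = (n/(n + 1))^n
Take the limit as n -> infinity: L = exp(-1).
Since L = exp(-1) < 1, the ratio test implies the series converges.

converges


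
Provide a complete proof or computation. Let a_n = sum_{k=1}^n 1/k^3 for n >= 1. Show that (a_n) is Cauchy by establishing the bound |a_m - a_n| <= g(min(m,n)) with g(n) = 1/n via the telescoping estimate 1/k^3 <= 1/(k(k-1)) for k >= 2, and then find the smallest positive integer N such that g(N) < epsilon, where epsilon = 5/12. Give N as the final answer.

For m > n >= 1: |a_m - a_n| = sum_{k=n+1}^m 1/k^3.
Use 1/k^3 <= 1/(k(k-1)) = 1/(k-1) - 1/k for k >= 2 (which holds since k^3 >= k^2 >= k(k-1) for k >= 2):
sum_{k=n+1}^m 1/k^3 <= sum_{k=n+1}^m (1/(k-1) - 1/k) = 1/n - 1/m <= 1/n.
By symmetry the same bound holds with n,m swapped, so |a_m - a_n| <= 1/min(m,n) = g(min(m,n)). Since g(n) -> 0, (a_n) is Cauchy.
Now solve g(N) < 5/12: 1/N < 5/12 <=> N > 1/(5/12) = 12/5.
The smallest integer strictly greater than 12/5 is N = 3.
Check: g(3) = 1/3 < 5/12; g(2) = 1/2 >= 5/12. So N = 3.

3


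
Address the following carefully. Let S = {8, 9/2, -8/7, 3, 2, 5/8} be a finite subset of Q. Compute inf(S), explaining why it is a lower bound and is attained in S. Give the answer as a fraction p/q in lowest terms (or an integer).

S is finite, so inf(S) = min(S).
Sorted increasing:
-8/7, 5/8, 2, 3, 9/2, 8
The extremum is -8/7.
For every x in S, x >= -8/7. And -8/7 is in S, so it is attained.
Therefore inf(S) = -8/7.

-8/7


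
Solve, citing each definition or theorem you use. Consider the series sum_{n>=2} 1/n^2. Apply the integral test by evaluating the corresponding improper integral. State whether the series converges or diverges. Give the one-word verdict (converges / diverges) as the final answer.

Let f(x) = x^(-2). Then f is positive, continuous, and decreasing on [2, infinity), so the integral test applies.
Compute the improper integral int_{2}^infinity f(x) dx:
  antiderivative F(x) = -1/x.
  As x -> infinity, F(x) -> 0 (since p = 2 > 1).
  So int = F(infinity) - F(2) = 0 - (-1/2) = 1/2.
  Finite, so by the integral test, the series converges.

converges


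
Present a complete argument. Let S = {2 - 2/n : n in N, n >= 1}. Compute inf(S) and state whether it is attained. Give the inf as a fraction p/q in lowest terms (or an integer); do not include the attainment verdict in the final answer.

Analysis:
- Values: 0, 1, 4/3, 3/2, ... strictly increasing.
- Minimum is 0 (n=1); inf = 0 (attained).
- 2 - 2/n -> 2 from below; sup = 2, not attained.
Conclusion: inf(S) = 0, attained in S.

0


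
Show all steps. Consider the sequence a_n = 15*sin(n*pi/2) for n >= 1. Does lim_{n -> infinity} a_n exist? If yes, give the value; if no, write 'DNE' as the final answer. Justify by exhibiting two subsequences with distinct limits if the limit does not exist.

Examine the behaviour of a_n along subsequences.
a_{4k+1} = 15*sin(pi/2 + 2k*pi) = 15 -> 15. a_{4k+3} = 15*sin(3pi/2 + 2k*pi) = -15 -> -15.
Since these two subsequential limits are 15 and -15, distinct, the full sequence cannot converge (a convergent sequence has all subsequences tending to the same limit). So lim a_n does not exist.

DNE


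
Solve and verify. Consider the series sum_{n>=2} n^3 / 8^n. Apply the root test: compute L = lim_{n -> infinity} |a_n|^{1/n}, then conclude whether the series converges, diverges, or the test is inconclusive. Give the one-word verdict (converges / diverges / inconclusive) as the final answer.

Let a_n denote the general term. Form |a_n|^(1/n) and simplify:
|a_n|^(1/n) = n^(3/n)/8
Take the limit as n -> infinity: L = 1/8.
Since L = 1/8 < 1, the root test implies convergence.

converges


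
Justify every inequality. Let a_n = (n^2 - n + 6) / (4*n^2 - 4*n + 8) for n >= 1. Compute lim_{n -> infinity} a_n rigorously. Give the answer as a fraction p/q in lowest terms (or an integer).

Divide numerator and denominator by n^2, the highest power:
numerator / n^2 = 1 - 1/n + 6/n^2
denominator / n^2 = 4 - 4/n + 8/n^2
As n -> infinity, all terms of the form c/n^k (k >= 1) tend to 0.
So numerator / n^2 -> 1 and denominator / n^2 -> 4.
Therefore lim a_n = 1/4.

1/4


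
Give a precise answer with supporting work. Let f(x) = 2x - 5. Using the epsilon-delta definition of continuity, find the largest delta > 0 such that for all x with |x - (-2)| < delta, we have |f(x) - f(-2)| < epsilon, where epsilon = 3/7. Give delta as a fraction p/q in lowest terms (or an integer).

We compute f(-2) = 2*(-2) - 5 = -9.
|f(x) - f(-2)| = |2x - 5 - (-9)| = |2(x - (-2))| = 2|x - (-2)|.
We need 2|x - (-2)| < 3/7, i.e. |x - (-2)| < 3/7 / 2 = 3/14.
So any delta <= 3/14 works. Conversely, if delta > 3/14, then x = -2 + 3/14 satisfies |x - (-2)| = 3/14 < delta but |f(x) - f(-2)| = 2 * 3/14 = 3/7, which is not < 3/7; so no larger delta works.
Hence the largest such delta is 3/14.

3/14


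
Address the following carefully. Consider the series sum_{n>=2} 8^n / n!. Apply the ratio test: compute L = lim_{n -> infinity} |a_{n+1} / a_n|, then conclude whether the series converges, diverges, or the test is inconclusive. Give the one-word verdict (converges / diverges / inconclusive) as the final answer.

Let a_n denote the general term. Form the ratio a_{n+1}/a_n and simplify:
a_{n+1}/a_n = 8/(n + 1)
Take the limit as n -> infinity: L = 0.
Since L = 0 < 1, the ratio test implies the series converges.

converges


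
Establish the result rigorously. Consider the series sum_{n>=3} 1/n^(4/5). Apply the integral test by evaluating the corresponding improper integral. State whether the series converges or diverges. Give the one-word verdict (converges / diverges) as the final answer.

Let f(x) = x^(-4/5). Then f is positive, continuous, and decreasing on [3, infinity), so the integral test applies.
Compute the improper integral int_{3}^infinity f(x) dx:
  antiderivative F(x) = 5*x^(1/5).
  As x -> infinity, F(x) -> infinity (since p = 4/5 < 1).
  So the integral diverges. By the integral test, the series diverges.

diverges


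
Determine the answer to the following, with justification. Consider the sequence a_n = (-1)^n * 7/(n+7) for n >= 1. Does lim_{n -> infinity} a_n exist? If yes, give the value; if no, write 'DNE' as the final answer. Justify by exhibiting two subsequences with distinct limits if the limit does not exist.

Examine the behaviour of a_n along subsequences.
Even-n subsequence a_{2k} = 7/(2k+7) -> 0. Odd-n subsequence a_{2k+1} = -7/(2k+8) -> 0. Both tend to 0, which suggests the limit is 0; verify directly.
|a_n - 0| = 7/(n+7) < 7/n for every n >= 1.
Given epsilon > 0, choose a positive integer N > 7/epsilon. Then for all n >= N, |a_n| < 7/n <= 7/N < epsilon.
So by the definition of the limit, lim a_n exists and equals 0.

0


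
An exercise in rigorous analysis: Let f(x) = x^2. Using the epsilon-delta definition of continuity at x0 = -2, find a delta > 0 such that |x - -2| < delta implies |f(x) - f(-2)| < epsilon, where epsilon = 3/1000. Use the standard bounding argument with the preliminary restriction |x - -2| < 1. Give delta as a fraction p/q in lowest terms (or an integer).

Factor: |x^2 - (-2)^2| = |x - -2| * |x + -2|.
Impose |x - -2| < 1 first. Then |x + -2| = |(x - -2) + 2*(-2)| <= |x - -2| + 2*|-2| < 1 + 4 = 5.
So |x^2 - (-2)^2| < delta * 5.
We need delta * 5 <= 3/1000, i.e. delta <= 3/1000/5 = 3/5000.
Since 3/5000 < 1, this is tighter than 1; take delta = 3/5000.
So delta = 3/5000 works.

3/5000
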